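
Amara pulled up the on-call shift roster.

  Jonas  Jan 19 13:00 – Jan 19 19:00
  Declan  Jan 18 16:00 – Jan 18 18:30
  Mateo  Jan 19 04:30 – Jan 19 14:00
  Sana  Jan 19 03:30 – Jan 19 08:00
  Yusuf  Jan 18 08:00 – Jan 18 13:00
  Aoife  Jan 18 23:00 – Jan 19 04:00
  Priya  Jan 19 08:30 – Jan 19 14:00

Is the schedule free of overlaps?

Sorted by start: Yusuf, Declan, Aoife, Sana, Mateo, Priya, Jonas.
Declan starts after Yusuf ends, so Yusuf has no further overlaps.
Aoife starts after Declan ends, so Declan has no further overlaps.
Sana starts before Aoife ends → Aoife and Sana overlap.
That's a conflict, so the schedule is not conflict-free.

No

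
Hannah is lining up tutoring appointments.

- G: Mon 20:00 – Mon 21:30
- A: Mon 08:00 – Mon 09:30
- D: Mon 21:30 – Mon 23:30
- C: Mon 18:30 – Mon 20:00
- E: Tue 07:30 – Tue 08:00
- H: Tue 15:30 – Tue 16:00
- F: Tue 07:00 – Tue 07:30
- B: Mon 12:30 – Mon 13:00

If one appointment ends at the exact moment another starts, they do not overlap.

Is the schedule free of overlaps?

Yes

Sorted by start: A, B, C, G, D, F, E, H.
B starts after A ends; A is clear from here.
C starts after B ends; B is clear from here.
G starts exactly when C ends (back-to-back, no overlap); C is clear from here.
D starts exactly when G ends (back-to-back, no overlap); G is clear from here.
F starts after D ends; D is clear from here.
E starts exactly when F ends (back-to-back, no overlap); F is clear from here.
H starts after E ends.
Every pair is clear; the schedule has no overlaps.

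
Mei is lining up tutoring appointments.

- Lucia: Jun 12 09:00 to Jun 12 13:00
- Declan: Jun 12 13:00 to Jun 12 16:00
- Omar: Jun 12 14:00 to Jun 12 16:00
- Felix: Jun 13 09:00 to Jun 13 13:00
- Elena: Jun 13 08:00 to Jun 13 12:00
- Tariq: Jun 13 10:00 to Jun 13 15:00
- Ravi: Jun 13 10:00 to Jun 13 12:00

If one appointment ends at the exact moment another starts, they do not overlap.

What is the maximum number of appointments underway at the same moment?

Sort all start/end points and keep a running count:
Jun 12 09:00 start Lucia → 1
Jun 12 13:00 end Lucia → 0
Jun 12 13:00 start Declan → 1
Jun 12 14:00 start Omar → 2
Jun 12 16:00 end Declan → 1
Jun 12 16:00 end Omar → 0
Jun 13 08:00 start Elena → 1
Jun 13 09:00 start Felix → 2
Jun 13 10:00 start Ravi → 3
Jun 13 10:00 start Tariq → 4
Jun 13 12:00 end Elena → 3
Jun 13 12:00 end Ravi → 2
Jun 13 13:00 end Felix → 1
Jun 13 15:00 end Tariq → 0
Peak is 4, at Jun 13 10:00 (Elena, Felix, Ravi, Tariq).

4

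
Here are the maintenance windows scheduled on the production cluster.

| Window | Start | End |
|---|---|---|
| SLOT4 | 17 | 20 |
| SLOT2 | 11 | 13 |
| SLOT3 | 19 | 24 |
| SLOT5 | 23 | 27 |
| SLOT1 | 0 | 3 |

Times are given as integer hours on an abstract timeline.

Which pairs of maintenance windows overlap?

Two intervals overlap when each starts before the other ends.
Sorted by start: SLOT1, SLOT2, SLOT4, SLOT3, SLOT5.
SLOT2 starts after SLOT1 ends, so nothing later overlaps SLOT1 either.
SLOT4 starts after SLOT2 ends, so nothing later overlaps SLOT2 either.
SLOT3 starts before SLOT4 ends → SLOT4 and SLOT3 overlap.
SLOT5 starts after SLOT4 ends.
SLOT5 starts before SLOT3 ends → SLOT3 and SLOT5 overlap.

SLOT3 & SLOT4, SLOT3 & SLOT5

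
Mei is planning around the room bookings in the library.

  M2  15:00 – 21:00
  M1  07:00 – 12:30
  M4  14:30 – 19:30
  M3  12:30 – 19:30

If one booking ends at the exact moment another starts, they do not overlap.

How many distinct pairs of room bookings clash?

Sorted by start: M1, M3, M4, M2.
M3 starts exactly when M1 ends (back-to-back, no overlap), so nothing later overlaps M1 either.
M4 starts before M3 ends → M3 and M4 overlap.
M2 starts before M3 ends → M3 and M2 overlap.
M2 starts before M4 ends → M4 and M2 overlap.
Overlapping pairs: M2 & M3, M2 & M4, M3 & M4 — 3 in total.

3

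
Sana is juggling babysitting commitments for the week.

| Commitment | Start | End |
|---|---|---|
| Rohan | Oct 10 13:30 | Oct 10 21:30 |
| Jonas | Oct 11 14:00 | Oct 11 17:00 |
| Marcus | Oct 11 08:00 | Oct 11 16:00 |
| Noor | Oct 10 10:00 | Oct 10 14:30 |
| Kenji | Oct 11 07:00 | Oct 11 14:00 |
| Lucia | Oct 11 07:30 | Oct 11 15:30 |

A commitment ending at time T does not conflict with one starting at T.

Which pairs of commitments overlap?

Sorted by start: Noor, Rohan, Kenji, Lucia, Marcus, Jonas.
Rohan starts before Noor ends → Noor and Rohan overlap.
Kenji starts after Noor ends; Noor is clear from here.
Kenji starts after Rohan ends; Rohan is clear from here.
Lucia starts before Kenji ends → Kenji and Lucia overlap.
Marcus starts before Kenji ends → Kenji and Marcus overlap.
Jonas starts exactly when Kenji ends (back-to-back, no overlap).
Marcus starts before Lucia ends → Lucia and Marcus overlap.
Jonas starts before Lucia ends → Lucia and Jonas overlap.
Jonas starts before Marcus ends → Marcus and Jonas overlap.

Jonas & Lucia, Jonas & Marcus, Kenji & Lucia, Kenji & Marcus, Lucia & Marcus, Noor & Rohan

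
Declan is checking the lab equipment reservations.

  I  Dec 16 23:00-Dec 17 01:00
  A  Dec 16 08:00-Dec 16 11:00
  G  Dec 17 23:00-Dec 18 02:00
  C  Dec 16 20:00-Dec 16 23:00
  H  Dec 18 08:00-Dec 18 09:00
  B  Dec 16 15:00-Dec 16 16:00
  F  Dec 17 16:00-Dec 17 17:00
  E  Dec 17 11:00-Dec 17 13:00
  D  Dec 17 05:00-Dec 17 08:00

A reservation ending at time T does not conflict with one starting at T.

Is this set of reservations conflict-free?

Two intervals overlap when each starts before the other ends.
Sorted by start: A, B, C, I, D, E, F, G, H.
B starts after A ends; A is clear from here.
C starts after B ends; B is clear from here.
I starts exactly when C ends (back-to-back, no overlap); C is clear from here.
D starts after I ends; I is clear from here.
E starts after D ends; D is clear from here.
F starts after E ends; E is clear from here.
G starts after F ends; F is clear from here.
H starts after G ends.
Every pair is clear; the schedule has no overlaps.

Yes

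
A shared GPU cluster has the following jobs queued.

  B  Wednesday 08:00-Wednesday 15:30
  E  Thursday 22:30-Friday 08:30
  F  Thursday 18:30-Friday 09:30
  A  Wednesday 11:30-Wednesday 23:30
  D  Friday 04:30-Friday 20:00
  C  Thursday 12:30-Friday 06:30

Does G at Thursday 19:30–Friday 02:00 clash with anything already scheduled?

Yes — it overlaps C, E, F

B: ends Wednesday 15:30 at or before G starts Thursday 19:30 → clear.
A: ends Wednesday 23:30 at or before G starts Thursday 19:30 → clear.
C: starts Thursday 12:30 before G ends Friday 02:00, and ends Friday 06:30 after G starts Thursday 19:30 → overlap.
F: starts Thursday 18:30 before G ends Friday 02:00, and ends Friday 09:30 after G starts Thursday 19:30 → overlap.
E: starts Thursday 22:30 before G ends Friday 02:00, and ends Friday 08:30 after G starts Thursday 19:30 → overlap.
D: starts Friday 04:30 at or after G ends Friday 02:00 → clear.
G overlaps C, E, F.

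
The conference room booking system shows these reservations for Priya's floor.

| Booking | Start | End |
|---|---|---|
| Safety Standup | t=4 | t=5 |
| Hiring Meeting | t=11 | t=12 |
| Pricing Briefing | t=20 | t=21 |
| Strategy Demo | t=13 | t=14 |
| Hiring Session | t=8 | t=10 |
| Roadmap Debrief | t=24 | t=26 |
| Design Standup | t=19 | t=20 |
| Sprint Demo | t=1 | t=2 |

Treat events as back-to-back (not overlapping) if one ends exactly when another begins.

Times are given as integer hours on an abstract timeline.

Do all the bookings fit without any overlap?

Sorted by start: Sprint Demo, Safety Standup, Hiring Session, Hiring Meeting, Strategy Demo, Design Standup, Pricing Briefing, Roadmap Debrief.
Safety Standup starts after Sprint Demo ends — done with Sprint Demo.
Hiring Session starts after Safety Standup ends — done with Safety Standup.
Hiring Meeting starts after Hiring Session ends — done with Hiring Session.
Strategy Demo starts after Hiring Meeting ends — done with Hiring Meeting.
Design Standup starts after Strategy Demo ends — done with Strategy Demo.
Pricing Briefing starts exactly when Design Standup ends (back-to-back, no overlap) — done with Design Standup.
Roadmap Debrief starts after Pricing Briefing ends.
Every pair is clear; the schedule has no overlaps.

Yes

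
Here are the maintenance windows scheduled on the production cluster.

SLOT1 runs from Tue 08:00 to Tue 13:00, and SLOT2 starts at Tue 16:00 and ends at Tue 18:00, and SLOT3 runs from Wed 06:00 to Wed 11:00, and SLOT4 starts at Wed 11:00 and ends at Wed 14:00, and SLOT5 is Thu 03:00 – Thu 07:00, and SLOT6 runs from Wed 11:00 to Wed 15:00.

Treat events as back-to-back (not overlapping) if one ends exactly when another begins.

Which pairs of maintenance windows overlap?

Sorted by start: SLOT1, SLOT2, SLOT3, SLOT4, SLOT6, SLOT5.
SLOT2 starts after SLOT1 ends, so SLOT1 has no further overlaps.
SLOT3 starts after SLOT2 ends, so SLOT2 has no further overlaps.
SLOT4 starts exactly when SLOT3 ends (back-to-back, no overlap), so SLOT3 has no further overlaps.
SLOT6 starts before SLOT4 ends → SLOT4 and SLOT6 overlap.
SLOT5 starts after SLOT4 ends.
SLOT5 starts after SLOT6 ends.

SLOT4 & SLOT6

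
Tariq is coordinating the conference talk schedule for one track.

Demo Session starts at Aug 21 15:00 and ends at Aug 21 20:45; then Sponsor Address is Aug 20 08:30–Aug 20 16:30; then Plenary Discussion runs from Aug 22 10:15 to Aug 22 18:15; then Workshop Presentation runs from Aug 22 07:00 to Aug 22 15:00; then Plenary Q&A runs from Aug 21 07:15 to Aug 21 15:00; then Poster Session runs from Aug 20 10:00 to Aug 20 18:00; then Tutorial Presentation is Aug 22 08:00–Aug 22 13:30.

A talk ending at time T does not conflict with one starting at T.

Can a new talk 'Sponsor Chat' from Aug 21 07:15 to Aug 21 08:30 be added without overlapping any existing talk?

Sponsor Address: ends Aug 20 16:30 at or before Sponsor Chat starts Aug 21 07:15 → clear.
Poster Session: ends Aug 20 18:00 at or before Sponsor Chat starts Aug 21 07:15 → clear.
Plenary Q&A: starts Aug 21 07:15 before Sponsor Chat ends Aug 21 08:30, and ends Aug 21 15:00 after Sponsor Chat starts Aug 21 07:15 → overlap.
Demo Session: starts Aug 21 15:00 at or after Sponsor Chat ends Aug 21 08:30 → clear.
Workshop Presentation: starts Aug 22 07:00 at or after Sponsor Chat ends Aug 21 08:30 → clear.
Tutorial Presentation: starts Aug 22 08:00 at or after Sponsor Chat ends Aug 21 08:30 → clear.
Plenary Discussion: starts Aug 22 10:15 at or after Sponsor Chat ends Aug 21 08:30 → clear.
Sponsor Chat overlaps Plenary Q&A.

No — it overlaps Plenary Q&A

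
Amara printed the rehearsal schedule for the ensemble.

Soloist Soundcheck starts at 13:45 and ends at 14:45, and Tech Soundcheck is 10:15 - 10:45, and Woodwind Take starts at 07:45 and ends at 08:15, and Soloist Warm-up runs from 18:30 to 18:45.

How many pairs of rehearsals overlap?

0

Two intervals overlap when each starts before the other ends.
Sorted by start: Woodwind Take, Tech Soundcheck, Soloist Soundcheck, Soloist Warm-up.
Tech Soundcheck starts after Woodwind Take ends, so Woodwind Take has no further overlaps.
Soloist Soundcheck starts after Tech Soundcheck ends, so Tech Soundcheck has no further overlaps.
Soloist Warm-up starts after Soloist Soundcheck ends.
No pair overlaps.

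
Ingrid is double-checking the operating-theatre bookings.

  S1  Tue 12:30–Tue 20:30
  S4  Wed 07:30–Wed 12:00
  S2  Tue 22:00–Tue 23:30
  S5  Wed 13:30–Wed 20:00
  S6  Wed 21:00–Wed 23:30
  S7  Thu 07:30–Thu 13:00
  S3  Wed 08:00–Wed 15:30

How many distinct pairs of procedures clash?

Two intervals overlap when each starts before the other ends.
Sorted by start: S1, S2, S4, S3, S5, S6, S7.
S2 starts after S1 ends, so S1 has no further overlaps.
S4 starts after S2 ends, so S2 has no further overlaps.
S3 starts before S4 ends → S4 and S3 overlap.
S5 starts after S4 ends, so S4 has no further overlaps.
S5 starts before S3 ends → S3 and S5 overlap.
S6 starts after S3 ends, so S3 has no further overlaps.
S6 starts after S5 ends, so S5 has no further overlaps.
S7 starts after S6 ends.
Overlapping pairs: S3 & S4, S3 & S5 — 2 in total.

2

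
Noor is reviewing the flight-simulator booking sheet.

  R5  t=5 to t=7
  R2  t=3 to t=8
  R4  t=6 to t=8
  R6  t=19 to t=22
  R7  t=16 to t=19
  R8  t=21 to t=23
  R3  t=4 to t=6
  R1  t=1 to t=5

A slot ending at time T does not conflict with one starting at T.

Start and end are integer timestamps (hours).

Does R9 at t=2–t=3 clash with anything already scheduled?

Yes — it overlaps R1

R1: starts t=1 before R9 ends t=3, and ends t=5 after R9 starts t=2 → overlap.
R2: starts t=3 at or after R9 ends t=3 → clear.
R3: starts t=4 at or after R9 ends t=3 → clear.
R5: starts t=5 at or after R9 ends t=3 → clear.
R4: starts t=6 at or after R9 ends t=3 → clear.
R7: starts t=16 at or after R9 ends t=3 → clear.
R6: starts t=19 at or after R9 ends t=3 → clear.
R8: starts t=21 at or after R9 ends t=3 → clear.
R9 overlaps R1.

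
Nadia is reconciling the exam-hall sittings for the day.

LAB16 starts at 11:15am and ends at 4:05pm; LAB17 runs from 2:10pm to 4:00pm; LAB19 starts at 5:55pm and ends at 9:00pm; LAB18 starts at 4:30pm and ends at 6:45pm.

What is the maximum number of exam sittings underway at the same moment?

Sweep the timeline, counting +1 at each start and −1 at each end (ends before starts at a tie):
11:15am start LAB16 → 1
2:10pm start LAB17 → 2
4:00pm end LAB17 → 1
4:05pm end LAB16 → 0
4:30pm start LAB18 → 1
5:55pm start LAB19 → 2
6:45pm end LAB18 → 1
9:00pm end LAB19 → 0
Peak is 2, at 2:10pm (LAB16, LAB17).

2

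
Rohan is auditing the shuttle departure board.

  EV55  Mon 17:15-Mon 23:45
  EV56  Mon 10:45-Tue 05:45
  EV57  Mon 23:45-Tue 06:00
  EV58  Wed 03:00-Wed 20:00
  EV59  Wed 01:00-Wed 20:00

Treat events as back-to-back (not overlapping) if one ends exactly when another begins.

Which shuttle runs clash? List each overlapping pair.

Sorted by start: EV56, EV55, EV57, EV59, EV58.
EV55 starts before EV56 ends → EV56 and EV55 overlap.
EV57 starts before EV56 ends → EV56 and EV57 overlap.
EV59 starts after EV56 ends, so nothing later overlaps EV56 either.
EV57 starts exactly when EV55 ends (back-to-back, no overlap), so nothing later overlaps EV55 either.
EV59 starts after EV57 ends, so nothing later overlaps EV57 either.
EV58 starts before EV59 ends → EV59 and EV58 overlap.

EV55 & EV56, EV56 & EV57, EV58 & EV59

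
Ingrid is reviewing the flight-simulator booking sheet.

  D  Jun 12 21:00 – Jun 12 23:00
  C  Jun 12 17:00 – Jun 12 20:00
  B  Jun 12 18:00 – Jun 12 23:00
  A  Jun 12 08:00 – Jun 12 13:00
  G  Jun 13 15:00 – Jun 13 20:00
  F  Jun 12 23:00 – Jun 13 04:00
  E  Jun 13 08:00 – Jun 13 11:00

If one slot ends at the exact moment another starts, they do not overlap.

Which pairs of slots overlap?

B & C, B & D

Sorted by start: A, C, B, D, F, E, G.
C starts after A ends — done with A.
B starts before C ends → C and B overlap.
D starts after C ends — done with C.
D starts before B ends → B and D overlap.
F starts exactly when B ends (back-to-back, no overlap) — done with B.
F starts exactly when D ends (back-to-back, no overlap) — done with D.
E starts after F ends — done with F.
G starts after E ends.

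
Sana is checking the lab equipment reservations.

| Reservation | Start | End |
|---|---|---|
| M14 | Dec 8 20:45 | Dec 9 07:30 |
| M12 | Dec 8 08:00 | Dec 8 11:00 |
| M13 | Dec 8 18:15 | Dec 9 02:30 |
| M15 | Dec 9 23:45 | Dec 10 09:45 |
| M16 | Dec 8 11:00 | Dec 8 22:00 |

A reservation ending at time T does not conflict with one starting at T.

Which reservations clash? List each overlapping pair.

M13 & M14, M13 & M16, M14 & M16

Two intervals overlap when each starts before the other ends.
Sorted by start: M12, M16, M13, M14, M15.
M16 starts exactly when M12 ends (back-to-back, no overlap), so M12 has no further overlaps.
M13 starts before M16 ends → M16 and M13 overlap.
M14 starts before M16 ends → M16 and M14 overlap.
M15 starts after M16 ends.
M14 starts before M13 ends → M13 and M14 overlap.
M15 starts after M13 ends.
M15 starts after M14 ends.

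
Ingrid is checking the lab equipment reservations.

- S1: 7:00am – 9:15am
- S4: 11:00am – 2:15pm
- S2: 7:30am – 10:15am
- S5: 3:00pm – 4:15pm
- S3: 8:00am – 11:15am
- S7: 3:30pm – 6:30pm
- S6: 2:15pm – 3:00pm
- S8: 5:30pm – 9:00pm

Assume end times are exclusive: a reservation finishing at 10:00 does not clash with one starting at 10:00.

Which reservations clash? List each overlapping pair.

Sorted by start: S1, S2, S3, S4, S6, S5, S7, S8.
S2 starts before S1 ends → S1 and S2 overlap.
S3 starts before S1 ends → S1 and S3 overlap.
S4 starts after S1 ends; S1 is clear from here.
S3 starts before S2 ends → S2 and S3 overlap.
S4 starts after S2 ends; S2 is clear from here.
S4 starts before S3 ends → S3 and S4 overlap.
S6 starts after S3 ends; S3 is clear from here.
S6 starts exactly when S4 ends (back-to-back, no overlap); S4 is clear from here.
S5 starts exactly when S6 ends (back-to-back, no overlap); S6 is clear from here.
S7 starts before S5 ends → S5 and S7 overlap.
S8 starts after S5 ends.
S8 starts before S7 ends → S7 and S8 overlap.

S1 & S2, S1 & S3, S2 & S3, S3 & S4, S5 & S7, S7 & S8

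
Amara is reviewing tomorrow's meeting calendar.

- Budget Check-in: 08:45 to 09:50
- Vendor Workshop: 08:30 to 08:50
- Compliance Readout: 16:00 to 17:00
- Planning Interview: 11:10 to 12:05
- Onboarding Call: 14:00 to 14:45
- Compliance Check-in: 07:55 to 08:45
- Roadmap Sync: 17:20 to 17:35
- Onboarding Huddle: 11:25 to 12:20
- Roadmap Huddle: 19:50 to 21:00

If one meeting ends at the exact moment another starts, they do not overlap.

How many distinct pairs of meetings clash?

3

Sorted by start: Compliance Check-in, Vendor Workshop, Budget Check-in, Planning Interview, Onboarding Huddle, Onboarding Call, Compliance Readout, Roadmap Sync, Roadmap Huddle.
Vendor Workshop starts before Compliance Check-in ends → Compliance Check-in and Vendor Workshop overlap.
Budget Check-in starts exactly when Compliance Check-in ends (back-to-back, no overlap) — done with Compliance Check-in.
Budget Check-in starts before Vendor Workshop ends → Vendor Workshop and Budget Check-in overlap.
Planning Interview starts after Vendor Workshop ends — done with Vendor Workshop.
Planning Interview starts after Budget Check-in ends — done with Budget Check-in.
Onboarding Huddle starts before Planning Interview ends → Planning Interview and Onboarding Huddle overlap.
Onboarding Call starts after Planning Interview ends — done with Planning Interview.
Onboarding Call starts after Onboarding Huddle ends — done with Onboarding Huddle.
Compliance Readout starts after Onboarding Call ends — done with Onboarding Call.
Roadmap Sync starts after Compliance Readout ends — done with Compliance Readout.
Roadmap Huddle starts after Roadmap Sync ends.
Overlapping pairs: Budget Check-in & Vendor Workshop, Compliance Check-in & Vendor Workshop, Onboarding Huddle & Planning Interview — 3 in total.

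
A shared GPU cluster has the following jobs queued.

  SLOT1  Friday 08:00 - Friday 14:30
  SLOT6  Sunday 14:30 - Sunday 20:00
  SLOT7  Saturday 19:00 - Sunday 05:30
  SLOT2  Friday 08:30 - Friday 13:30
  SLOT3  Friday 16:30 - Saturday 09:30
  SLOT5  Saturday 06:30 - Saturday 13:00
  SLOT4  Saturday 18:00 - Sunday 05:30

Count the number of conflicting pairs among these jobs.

3

Sorted by start: SLOT1, SLOT2, SLOT3, SLOT5, SLOT4, SLOT7, SLOT6.
SLOT2 starts before SLOT1 ends → SLOT1 and SLOT2 overlap.
SLOT3 starts after SLOT1 ends, so SLOT1 has no further overlaps.
SLOT3 starts after SLOT2 ends, so SLOT2 has no further overlaps.
SLOT5 starts before SLOT3 ends → SLOT3 and SLOT5 overlap.
SLOT4 starts after SLOT3 ends, so SLOT3 has no further overlaps.
SLOT4 starts after SLOT5 ends, so SLOT5 has no further overlaps.
SLOT7 starts before SLOT4 ends → SLOT4 and SLOT7 overlap.
SLOT6 starts after SLOT4 ends.
SLOT6 starts after SLOT7 ends.
Overlapping pairs: SLOT1 & SLOT2, SLOT3 & SLOT5, SLOT4 & SLOT7 — 3 in total.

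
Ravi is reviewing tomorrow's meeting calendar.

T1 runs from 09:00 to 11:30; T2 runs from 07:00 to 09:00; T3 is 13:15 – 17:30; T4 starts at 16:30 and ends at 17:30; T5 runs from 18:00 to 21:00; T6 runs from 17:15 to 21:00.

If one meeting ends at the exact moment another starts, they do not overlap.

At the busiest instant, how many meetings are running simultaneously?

3

Walk through starts and ends in time order (an end at T is processed before a start at T):
07:00 start T2 → 1
09:00 end T2 → 0
09:00 start T1 → 1
11:30 end T1 → 0
13:15 start T3 → 1
16:30 start T4 → 2
17:15 start T6 → 3
17:30 end T3 → 2
17:30 end T4 → 1
18:00 start T5 → 2
21:00 end T5 → 1
21:00 end T6 → 0
Peak is 3, at 17:15 (T3, T4, T6).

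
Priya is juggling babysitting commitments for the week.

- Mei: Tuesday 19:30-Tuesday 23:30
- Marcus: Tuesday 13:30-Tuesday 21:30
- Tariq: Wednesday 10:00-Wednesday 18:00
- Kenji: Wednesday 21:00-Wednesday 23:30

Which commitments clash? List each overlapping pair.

Marcus & Mei

Sorted by start: Marcus, Mei, Tariq, Kenji.
Mei starts before Marcus ends → Marcus and Mei overlap.
Tariq starts after Marcus ends; Marcus is clear from here.
Tariq starts after Mei ends; Mei is clear from here.
Kenji starts after Tariq ends.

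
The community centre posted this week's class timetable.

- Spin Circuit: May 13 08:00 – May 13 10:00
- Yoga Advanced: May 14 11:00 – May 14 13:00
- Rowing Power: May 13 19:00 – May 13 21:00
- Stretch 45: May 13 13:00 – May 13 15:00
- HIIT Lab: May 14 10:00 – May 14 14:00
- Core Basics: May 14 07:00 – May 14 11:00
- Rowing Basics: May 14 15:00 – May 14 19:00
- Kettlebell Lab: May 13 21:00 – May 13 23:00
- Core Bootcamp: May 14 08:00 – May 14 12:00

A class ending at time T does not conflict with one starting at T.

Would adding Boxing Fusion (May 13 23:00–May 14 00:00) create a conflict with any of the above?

No — it doesn't clash with anything

Spin Circuit: ends May 13 10:00 at or before Boxing Fusion starts May 13 23:00 → clear.
Stretch 45: ends May 13 15:00 at or before Boxing Fusion starts May 13 23:00 → clear.
Rowing Power: ends May 13 21:00 at or before Boxing Fusion starts May 13 23:00 → clear.
Kettlebell Lab: ends May 13 23:00 at or before Boxing Fusion starts May 13 23:00 → clear.
Core Basics: starts May 14 07:00 at or after Boxing Fusion ends May 14 00:00 → clear.
Core Bootcamp: starts May 14 08:00 at or after Boxing Fusion ends May 14 00:00 → clear.
HIIT Lab: starts May 14 10:00 at or after Boxing Fusion ends May 14 00:00 → clear.
Yoga Advanced: starts May 14 11:00 at or after Boxing Fusion ends May 14 00:00 → clear.
Rowing Basics: starts May 14 15:00 at or after Boxing Fusion ends May 14 00:00 → clear.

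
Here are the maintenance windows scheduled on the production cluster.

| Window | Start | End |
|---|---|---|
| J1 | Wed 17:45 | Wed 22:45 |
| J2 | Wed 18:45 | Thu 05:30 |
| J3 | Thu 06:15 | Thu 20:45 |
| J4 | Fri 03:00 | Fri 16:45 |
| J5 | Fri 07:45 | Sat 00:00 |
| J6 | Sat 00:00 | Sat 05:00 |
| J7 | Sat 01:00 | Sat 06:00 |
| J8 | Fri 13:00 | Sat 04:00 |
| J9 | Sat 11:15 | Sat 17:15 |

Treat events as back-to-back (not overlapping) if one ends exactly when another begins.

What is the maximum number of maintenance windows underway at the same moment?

Walk through starts and ends in time order (an end at T is processed before a start at T):
Wed 17:45 start J1 → 1
Wed 18:45 start J2 → 2
Wed 22:45 end J1 → 1
Thu 05:30 end J2 → 0
Thu 06:15 start J3 → 1
Thu 20:45 end J3 → 0
Fri 03:00 start J4 → 1
Fri 07:45 start J5 → 2
Fri 13:00 start J8 → 3
Fri 16:45 end J4 → 2
Sat 00:00 end J5 → 1
Sat 00:00 start J6 → 2
Sat 01:00 start J7 → 3
Sat 04:00 end J8 → 2
Sat 05:00 end J6 → 1
Sat 06:00 end J7 → 0
Sat 11:15 start J9 → 1
Sat 17:15 end J9 → 0
Peak is 3, at Fri 13:00 (J4, J5, J8).

3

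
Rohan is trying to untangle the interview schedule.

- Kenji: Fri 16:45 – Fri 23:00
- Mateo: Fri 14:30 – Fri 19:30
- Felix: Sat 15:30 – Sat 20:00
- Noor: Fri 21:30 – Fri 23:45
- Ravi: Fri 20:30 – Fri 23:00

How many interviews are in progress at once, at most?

Walk through starts and ends in time order (an end at T is processed before a start at T):
Fri 14:30 start Mateo → 1
Fri 16:45 start Kenji → 2
Fri 19:30 end Mateo → 1
Fri 20:30 start Ravi → 2
Fri 21:30 start Noor → 3
Fri 23:00 end Kenji → 2
Fri 23:00 end Ravi → 1
Fri 23:45 end Noor → 0
Sat 15:30 start Felix → 1
Sat 20:00 end Felix → 0
Peak is 3, at Fri 21:30 (Kenji, Noor, Ravi).

3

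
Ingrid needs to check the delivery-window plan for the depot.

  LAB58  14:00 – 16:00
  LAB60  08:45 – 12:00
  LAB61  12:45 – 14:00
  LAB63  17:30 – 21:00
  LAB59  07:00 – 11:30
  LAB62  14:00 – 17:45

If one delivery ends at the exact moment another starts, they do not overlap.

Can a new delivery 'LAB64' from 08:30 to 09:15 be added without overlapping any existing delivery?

LAB59: starts 07:00 before LAB64 ends 09:15, and ends 11:30 after LAB64 starts 08:30 → overlap.
LAB60: starts 08:45 before LAB64 ends 09:15, and ends 12:00 after LAB64 starts 08:30 → overlap.
LAB61: starts 12:45 at or after LAB64 ends 09:15 → clear.
LAB58: starts 14:00 at or after LAB64 ends 09:15 → clear.
LAB62: starts 14:00 at or after LAB64 ends 09:15 → clear.
LAB63: starts 17:30 at or after LAB64 ends 09:15 → clear.
LAB64 overlaps LAB59, LAB60.

No — it overlaps LAB59, LAB60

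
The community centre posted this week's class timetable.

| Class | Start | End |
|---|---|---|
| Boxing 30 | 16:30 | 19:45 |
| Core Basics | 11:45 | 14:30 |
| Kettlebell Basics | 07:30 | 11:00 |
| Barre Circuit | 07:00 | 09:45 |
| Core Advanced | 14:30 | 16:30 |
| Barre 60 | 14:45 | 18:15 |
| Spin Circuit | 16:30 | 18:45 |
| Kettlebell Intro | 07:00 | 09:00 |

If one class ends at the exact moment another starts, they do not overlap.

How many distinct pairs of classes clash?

7

Check each pair: they overlap iff neither finishes before the other starts.
Sorted by start: Kettlebell Intro, Barre Circuit, Kettlebell Basics, Core Basics, Core Advanced, Barre 60, Spin Circuit, Boxing 30.
Barre Circuit starts before Kettlebell Intro ends → Kettlebell Intro and Barre Circuit overlap.
Kettlebell Basics starts before Kettlebell Intro ends → Kettlebell Intro and Kettlebell Basics overlap.
Core Basics starts after Kettlebell Intro ends, so Kettlebell Intro has no further overlaps.
Kettlebell Basics starts before Barre Circuit ends → Barre Circuit and Kettlebell Basics overlap.
Core Basics starts after Barre Circuit ends, so Barre Circuit has no further overlaps.
Core Basics starts after Kettlebell Basics ends, so Kettlebell Basics has no further overlaps.
Core Advanced starts exactly when Core Basics ends (back-to-back, no overlap), so Core Basics has no further overlaps.
Barre 60 starts before Core Advanced ends → Core Advanced and Barre 60 overlap.
Spin Circuit starts exactly when Core Advanced ends (back-to-back, no overlap), so Core Advanced has no further overlaps.
Spin Circuit starts before Barre 60 ends → Barre 60 and Spin Circuit overlap.
Boxing 30 starts before Barre 60 ends → Barre 60 and Boxing 30 overlap.
Boxing 30 starts before Spin Circuit ends → Spin Circuit and Boxing 30 overlap.
Overlapping pairs: Barre 60 & Boxing 30, Barre 60 & Core Advanced, Barre 60 & Spin Circuit, Barre Circuit & Kettlebell Basics, Barre Circuit & Kettlebell Intro, Boxing 30 & Spin Circuit, Kettlebell Basics & Kettlebell Intro — 7 in total.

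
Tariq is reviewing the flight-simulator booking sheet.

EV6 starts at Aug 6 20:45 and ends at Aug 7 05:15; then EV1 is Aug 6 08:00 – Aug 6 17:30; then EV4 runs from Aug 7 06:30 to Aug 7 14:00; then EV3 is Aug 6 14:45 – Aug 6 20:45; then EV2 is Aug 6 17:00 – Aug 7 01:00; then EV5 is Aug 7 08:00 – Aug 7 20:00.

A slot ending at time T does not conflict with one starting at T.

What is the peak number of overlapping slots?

3

Walk through starts and ends in time order (an end at T is processed before a start at T):
Aug 6 08:00 start EV1 → 1
Aug 6 14:45 start EV3 → 2
Aug 6 17:00 start EV2 → 3
Aug 6 17:30 end EV1 → 2
Aug 6 20:45 end EV3 → 1
Aug 6 20:45 start EV6 → 2
Aug 7 01:00 end EV2 → 1
Aug 7 05:15 end EV6 → 0
Aug 7 06:30 start EV4 → 1
Aug 7 08:00 start EV5 → 2
Aug 7 14:00 end EV4 → 1
Aug 7 20:00 end EV5 → 0
Peak is 3, at Aug 6 17:00 (EV1, EV2, EV3).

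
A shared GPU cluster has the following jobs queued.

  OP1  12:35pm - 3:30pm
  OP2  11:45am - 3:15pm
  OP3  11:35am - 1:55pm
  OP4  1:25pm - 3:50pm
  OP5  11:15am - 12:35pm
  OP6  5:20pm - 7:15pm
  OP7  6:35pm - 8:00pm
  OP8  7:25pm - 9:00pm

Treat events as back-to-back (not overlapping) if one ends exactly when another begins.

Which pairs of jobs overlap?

Sorted by start: OP5, OP3, OP2, OP1, OP4, OP6, OP7, OP8.
OP3 starts before OP5 ends → OP5 and OP3 overlap.
OP2 starts before OP5 ends → OP5 and OP2 overlap.
OP1 starts exactly when OP5 ends (back-to-back, no overlap), so OP5 has no further overlaps.
OP2 starts before OP3 ends → OP3 and OP2 overlap.
OP1 starts before OP3 ends → OP3 and OP1 overlap.
OP4 starts before OP3 ends → OP3 and OP4 overlap.
OP6 starts after OP3 ends, so OP3 has no further overlaps.
OP1 starts before OP2 ends → OP2 and OP1 overlap.
OP4 starts before OP2 ends → OP2 and OP4 overlap.
OP6 starts after OP2 ends, so OP2 has no further overlaps.
OP4 starts before OP1 ends → OP1 and OP4 overlap.
OP6 starts after OP1 ends, so OP1 has no further overlaps.
OP6 starts after OP4 ends, so OP4 has no further overlaps.
OP7 starts before OP6 ends → OP6 and OP7 overlap.
OP8 starts after OP6 ends.
OP8 starts before OP7 ends → OP7 and OP8 overlap.

OP1 & OP2, OP1 & OP3, OP1 & OP4, OP2 & OP3, OP2 & OP4, OP2 & OP5, OP3 & OP4, OP3 & OP5, OP6 & OP7, OP7 & OP8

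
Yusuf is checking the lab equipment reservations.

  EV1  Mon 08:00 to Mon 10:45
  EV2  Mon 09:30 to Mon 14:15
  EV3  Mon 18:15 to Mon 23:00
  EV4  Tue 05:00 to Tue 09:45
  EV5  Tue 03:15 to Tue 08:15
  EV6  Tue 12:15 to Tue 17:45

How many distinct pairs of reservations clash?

Check each pair: they overlap iff neither finishes before the other starts.
Sorted by start: EV1, EV2, EV3, EV5, EV4, EV6.
EV2 starts before EV1 ends → EV1 and EV2 overlap.
EV3 starts after EV1 ends — done with EV1.
EV3 starts after EV2 ends — done with EV2.
EV5 starts after EV3 ends — done with EV3.
EV4 starts before EV5 ends → EV5 and EV4 overlap.
EV6 starts after EV5 ends.
EV6 starts after EV4 ends.
Overlapping pairs: EV1 & EV2, EV4 & EV5 — 2 in total.

2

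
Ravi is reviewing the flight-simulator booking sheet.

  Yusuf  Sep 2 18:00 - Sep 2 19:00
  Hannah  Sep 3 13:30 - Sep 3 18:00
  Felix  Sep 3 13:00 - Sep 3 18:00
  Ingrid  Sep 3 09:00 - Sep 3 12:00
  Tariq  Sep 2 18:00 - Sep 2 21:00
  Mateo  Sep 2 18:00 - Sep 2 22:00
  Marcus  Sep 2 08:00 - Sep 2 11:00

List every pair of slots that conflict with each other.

Two intervals overlap when each starts before the other ends.
Sorted by start: Marcus, Mateo, Tariq, Yusuf, Ingrid, Felix, Hannah.
Mateo starts after Marcus ends, so nothing later overlaps Marcus either.
Tariq starts before Mateo ends → Mateo and Tariq overlap.
Yusuf starts before Mateo ends → Mateo and Yusuf overlap.
Ingrid starts after Mateo ends, so nothing later overlaps Mateo either.
Yusuf starts before Tariq ends → Tariq and Yusuf overlap.
Ingrid starts after Tariq ends, so nothing later overlaps Tariq either.
Ingrid starts after Yusuf ends, so nothing later overlaps Yusuf either.
Felix starts after Ingrid ends, so nothing later overlaps Ingrid either.
Hannah starts before Felix ends → Felix and Hannah overlap.

Felix & Hannah, Mateo & Tariq, Mateo & Yusuf, Tariq & Yusuf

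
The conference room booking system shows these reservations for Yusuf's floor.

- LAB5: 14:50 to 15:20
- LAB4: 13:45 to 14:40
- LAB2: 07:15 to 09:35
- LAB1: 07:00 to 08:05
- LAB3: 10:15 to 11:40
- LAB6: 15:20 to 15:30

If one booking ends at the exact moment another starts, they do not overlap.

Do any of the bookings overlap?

Yes

Sorted by start: LAB1, LAB2, LAB3, LAB4, LAB5, LAB6.
LAB2 starts before LAB1 ends → LAB1 and LAB2 overlap.
That's a conflict, so the schedule is not conflict-free.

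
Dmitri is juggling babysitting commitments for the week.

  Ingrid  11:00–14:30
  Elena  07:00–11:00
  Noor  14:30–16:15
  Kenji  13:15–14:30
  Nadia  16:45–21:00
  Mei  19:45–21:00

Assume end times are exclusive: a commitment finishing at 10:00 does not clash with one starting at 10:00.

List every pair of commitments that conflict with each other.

Ingrid & Kenji, Mei & Nadia

Sorted by start: Elena, Ingrid, Kenji, Noor, Nadia, Mei.
Ingrid starts exactly when Elena ends (back-to-back, no overlap) — done with Elena.
Kenji starts before Ingrid ends → Ingrid and Kenji overlap.
Noor starts exactly when Ingrid ends (back-to-back, no overlap) — done with Ingrid.
Noor starts exactly when Kenji ends (back-to-back, no overlap) — done with Kenji.
Nadia starts after Noor ends — done with Noor.
Mei starts before Nadia ends → Nadia and Mei overlap.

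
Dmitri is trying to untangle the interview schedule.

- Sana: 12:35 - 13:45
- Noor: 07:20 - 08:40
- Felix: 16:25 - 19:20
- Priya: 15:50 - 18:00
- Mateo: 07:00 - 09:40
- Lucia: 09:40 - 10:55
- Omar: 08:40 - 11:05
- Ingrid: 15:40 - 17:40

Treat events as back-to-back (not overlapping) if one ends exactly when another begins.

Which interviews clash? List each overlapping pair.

Sorted by start: Mateo, Noor, Omar, Lucia, Sana, Ingrid, Priya, Felix.
Noor starts before Mateo ends → Mateo and Noor overlap.
Omar starts before Mateo ends → Mateo and Omar overlap.
Lucia starts exactly when Mateo ends (back-to-back, no overlap) — done with Mateo.
Omar starts exactly when Noor ends (back-to-back, no overlap) — done with Noor.
Lucia starts before Omar ends → Omar and Lucia overlap.
Sana starts after Omar ends — done with Omar.
Sana starts after Lucia ends — done with Lucia.
Ingrid starts after Sana ends — done with Sana.
Priya starts before Ingrid ends → Ingrid and Priya overlap.
Felix starts before Ingrid ends → Ingrid and Felix overlap.
Felix starts before Priya ends → Priya and Felix overlap.

Felix & Ingrid, Felix & Priya, Ingrid & Priya, Lucia & Omar, Mateo & Noor, Mateo & Omar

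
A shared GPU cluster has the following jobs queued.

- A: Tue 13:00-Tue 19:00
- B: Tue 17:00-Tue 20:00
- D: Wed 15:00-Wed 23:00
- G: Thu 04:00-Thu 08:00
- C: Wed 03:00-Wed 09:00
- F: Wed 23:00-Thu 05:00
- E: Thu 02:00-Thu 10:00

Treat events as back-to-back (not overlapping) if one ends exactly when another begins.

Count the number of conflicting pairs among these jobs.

Check each pair: they overlap iff neither finishes before the other starts.
Sorted by start: A, B, C, D, F, E, G.
B starts before A ends → A and B overlap.
C starts after A ends, so A has no further overlaps.
C starts after B ends, so B has no further overlaps.
D starts after C ends, so C has no further overlaps.
F starts exactly when D ends (back-to-back, no overlap), so D has no further overlaps.
E starts before F ends → F and E overlap.
G starts before F ends → F and G overlap.
G starts before E ends → E and G overlap.
Overlapping pairs: A & B, E & F, E & G, F & G — 4 in total.

4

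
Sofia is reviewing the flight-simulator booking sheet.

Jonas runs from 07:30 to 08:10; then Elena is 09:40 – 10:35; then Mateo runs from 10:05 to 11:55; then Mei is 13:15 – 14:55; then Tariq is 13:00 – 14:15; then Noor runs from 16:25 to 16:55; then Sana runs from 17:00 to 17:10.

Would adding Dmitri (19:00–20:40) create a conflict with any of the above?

Jonas: ends 08:10 at or before Dmitri starts 19:00 → clear.
Elena: ends 10:35 at or before Dmitri starts 19:00 → clear.
Mateo: ends 11:55 at or before Dmitri starts 19:00 → clear.
Tariq: ends 14:15 at or before Dmitri starts 19:00 → clear.
Mei: ends 14:55 at or before Dmitri starts 19:00 → clear.
Noor: ends 16:55 at or before Dmitri starts 19:00 → clear.
Sana: ends 17:10 at or before Dmitri starts 19:00 → clear.

No — it doesn't clash with anything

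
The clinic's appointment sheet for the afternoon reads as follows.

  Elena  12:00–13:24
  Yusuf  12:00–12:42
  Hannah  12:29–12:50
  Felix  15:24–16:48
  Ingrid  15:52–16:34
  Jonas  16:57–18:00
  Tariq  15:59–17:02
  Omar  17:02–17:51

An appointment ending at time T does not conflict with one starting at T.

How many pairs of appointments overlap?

Check each pair: they overlap iff neither finishes before the other starts.
Sorted by start: Elena, Yusuf, Hannah, Felix, Ingrid, Tariq, Jonas, Omar.
Yusuf starts before Elena ends → Elena and Yusuf overlap.
Hannah starts before Elena ends → Elena and Hannah overlap.
Felix starts after Elena ends, so nothing later overlaps Elena either.
Hannah starts before Yusuf ends → Yusuf and Hannah overlap.
Felix starts after Yusuf ends, so nothing later overlaps Yusuf either.
Felix starts after Hannah ends, so nothing later overlaps Hannah either.
Ingrid starts before Felix ends → Felix and Ingrid overlap.
Tariq starts before Felix ends → Felix and Tariq overlap.
Jonas starts after Felix ends, so nothing later overlaps Felix either.
Tariq starts before Ingrid ends → Ingrid and Tariq overlap.
Jonas starts after Ingrid ends, so nothing later overlaps Ingrid either.
Jonas starts before Tariq ends → Tariq and Jonas overlap.
Omar starts exactly when Tariq ends (back-to-back, no overlap).
Omar starts before Jonas ends → Jonas and Omar overlap.
Overlapping pairs: Elena & Hannah, Elena & Yusuf, Felix & Ingrid, Felix & Tariq, Hannah & Yusuf, Ingrid & Tariq, Jonas & Omar, Jonas & Tariq — 8 in total.

8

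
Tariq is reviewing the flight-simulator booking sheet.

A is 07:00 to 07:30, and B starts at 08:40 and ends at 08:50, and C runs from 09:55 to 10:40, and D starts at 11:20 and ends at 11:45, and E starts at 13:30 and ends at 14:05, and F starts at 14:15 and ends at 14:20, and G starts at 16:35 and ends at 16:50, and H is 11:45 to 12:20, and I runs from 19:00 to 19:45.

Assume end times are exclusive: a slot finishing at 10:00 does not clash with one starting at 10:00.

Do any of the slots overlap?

No

Two intervals overlap when each starts before the other ends.
Sorted by start: A, B, C, D, H, E, F, G, I.
B starts after A ends, so nothing later overlaps A either.
C starts after B ends, so nothing later overlaps B either.
D starts after C ends, so nothing later overlaps C either.
H starts exactly when D ends (back-to-back, no overlap), so nothing later overlaps D either.
E starts after H ends, so nothing later overlaps H either.
F starts after E ends, so nothing later overlaps E either.
G starts after F ends, so nothing later overlaps F either.
I starts after G ends.
Every pair is clear; the schedule has no overlaps.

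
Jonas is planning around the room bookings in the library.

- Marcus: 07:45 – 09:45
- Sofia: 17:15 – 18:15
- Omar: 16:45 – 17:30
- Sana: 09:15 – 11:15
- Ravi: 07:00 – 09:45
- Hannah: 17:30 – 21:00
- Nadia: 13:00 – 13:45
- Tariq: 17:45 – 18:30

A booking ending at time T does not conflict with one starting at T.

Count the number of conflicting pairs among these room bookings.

7

Sorted by start: Ravi, Marcus, Sana, Nadia, Omar, Sofia, Hannah, Tariq.
Marcus starts before Ravi ends → Ravi and Marcus overlap.
Sana starts before Ravi ends → Ravi and Sana overlap.
Nadia starts after Ravi ends, so Ravi has no further overlaps.
Sana starts before Marcus ends → Marcus and Sana overlap.
Nadia starts after Marcus ends, so Marcus has no further overlaps.
Nadia starts after Sana ends, so Sana has no further overlaps.
Omar starts after Nadia ends, so Nadia has no further overlaps.
Sofia starts before Omar ends → Omar and Sofia overlap.
Hannah starts exactly when Omar ends (back-to-back, no overlap), so Omar has no further overlaps.
Hannah starts before Sofia ends → Sofia and Hannah overlap.
Tariq starts before Sofia ends → Sofia and Tariq overlap.
Tariq starts before Hannah ends → Hannah and Tariq overlap.
Overlapping pairs: Hannah & Sofia, Hannah & Tariq, Marcus & Ravi, Marcus & Sana, Omar & Sofia, Ravi & Sana, Sofia & Tariq — 7 in total.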